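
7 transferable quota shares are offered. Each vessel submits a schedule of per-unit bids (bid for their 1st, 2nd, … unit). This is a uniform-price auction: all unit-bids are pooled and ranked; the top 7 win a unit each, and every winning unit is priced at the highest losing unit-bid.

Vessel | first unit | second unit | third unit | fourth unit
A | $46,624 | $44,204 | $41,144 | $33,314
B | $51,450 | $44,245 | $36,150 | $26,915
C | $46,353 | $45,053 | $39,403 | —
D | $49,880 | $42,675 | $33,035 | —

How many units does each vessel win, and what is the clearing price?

A 2, B 2, C 2, D 1; clearing price $42,675

All unit-bids, highest first — top 7: 51,450 (B-1), 49,880 (D-1), 46,624 (A-1), 46,353 (C-1), 45,053 (C-2), 44,245 (B-2), 44,204 (A-2)
Highest rejected unit-bid = $42,675.
Allocation: A 2, B 2, C 2, D 1.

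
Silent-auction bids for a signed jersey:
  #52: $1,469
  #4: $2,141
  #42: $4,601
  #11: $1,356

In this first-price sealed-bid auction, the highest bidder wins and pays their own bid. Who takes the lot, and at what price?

#42 pays $4,601

Sorting bids: 4,601 (#42) > 2,141 (#4) > 1,469 (#52) > 1,356 (#11)
#42 has the highest bid and pays exactly that: $4,601.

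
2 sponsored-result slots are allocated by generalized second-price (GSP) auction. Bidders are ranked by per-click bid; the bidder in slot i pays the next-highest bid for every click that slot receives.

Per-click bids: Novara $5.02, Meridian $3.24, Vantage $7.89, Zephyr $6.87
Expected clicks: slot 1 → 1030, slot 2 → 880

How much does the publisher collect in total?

Total revenue: $11493.70

Sorting advertisers: $7.89 (Vantage) > $6.87 (Zephyr) > $5.02 (Novara) > …
Slot 1: Vantage pays $6.87 × 1030 = $7076.10
Slot 2: Zephyr pays $5.02 × 880 = $4417.60
Total = $11493.70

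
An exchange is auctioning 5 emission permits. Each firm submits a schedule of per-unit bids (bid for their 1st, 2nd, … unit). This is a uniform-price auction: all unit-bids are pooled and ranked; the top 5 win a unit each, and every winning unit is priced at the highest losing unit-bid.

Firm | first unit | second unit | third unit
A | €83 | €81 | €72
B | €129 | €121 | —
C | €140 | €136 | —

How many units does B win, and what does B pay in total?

All unit-bids, highest first — top 5: 140 (C-1), 136 (C-2), 129 (B-1), 121 (B-2), 83 (A-1)
First bid not allocated: €81.
B wins 2 unit(s) at €81 each.

B: 2 units, pays €162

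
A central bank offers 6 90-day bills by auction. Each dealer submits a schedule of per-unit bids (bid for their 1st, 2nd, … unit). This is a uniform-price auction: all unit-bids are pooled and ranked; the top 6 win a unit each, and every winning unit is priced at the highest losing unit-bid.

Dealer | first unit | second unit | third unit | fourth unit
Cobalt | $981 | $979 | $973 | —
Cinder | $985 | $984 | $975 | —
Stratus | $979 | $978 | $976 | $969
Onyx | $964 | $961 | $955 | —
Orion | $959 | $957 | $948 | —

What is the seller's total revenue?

Total revenue: $5,856

Merging the schedules and taking the best 6: 985 (Cinder-1), 984 (Cinder-2), 981 (Cobalt-1), 979 (Cobalt-2), 979 (Stratus-1), 978 (Stratus-2)
First bid not allocated: $976.
Allocation: Cinder 2, Cobalt 2, Stratus 2. Every unit priced at $976.
Revenue = 6 × 976 = $5,856.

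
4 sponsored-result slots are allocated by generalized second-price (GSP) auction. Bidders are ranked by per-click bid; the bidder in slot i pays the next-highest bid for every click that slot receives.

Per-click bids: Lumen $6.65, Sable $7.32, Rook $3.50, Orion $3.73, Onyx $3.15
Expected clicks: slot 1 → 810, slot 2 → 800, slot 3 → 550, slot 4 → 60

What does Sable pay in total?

Sable pays $5386.50

Sorting advertisers: $7.32 (Sable) > $6.65 (Lumen) > $3.73 (Orion) > $3.50 (Rook) > $3.15 (Onyx)
Sable holds slot 1 → pays next bid $6.65 × 810 clicks = $5386.50.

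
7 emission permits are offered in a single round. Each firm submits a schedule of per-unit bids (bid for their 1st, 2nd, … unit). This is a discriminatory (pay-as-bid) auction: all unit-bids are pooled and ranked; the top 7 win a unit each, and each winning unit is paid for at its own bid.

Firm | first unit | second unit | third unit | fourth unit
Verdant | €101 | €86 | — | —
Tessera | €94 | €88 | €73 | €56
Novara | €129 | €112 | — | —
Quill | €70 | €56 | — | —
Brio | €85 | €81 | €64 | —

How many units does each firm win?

Merging the schedules and taking the best 7: 129 (Novara-1), 112 (Novara-2), 101 (Verdant-1), 94 (Tessera-1), 88 (Tessera-2), 86 (Verdant-2), 85 (Brio-1)
Next rejected bid: €81 (not a price — pay-as-bid).
Allocation: Brio 1, Novara 2, Tessera 2, Verdant 2.

Brio 1, Novara 2, Tessera 2, Verdant 2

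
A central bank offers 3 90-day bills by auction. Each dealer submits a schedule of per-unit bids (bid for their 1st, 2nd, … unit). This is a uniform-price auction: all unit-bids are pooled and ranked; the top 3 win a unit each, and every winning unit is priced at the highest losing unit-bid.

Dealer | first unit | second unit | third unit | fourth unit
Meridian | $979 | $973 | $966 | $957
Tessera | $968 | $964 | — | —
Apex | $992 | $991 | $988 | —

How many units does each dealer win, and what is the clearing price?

Apex 3; clearing price $979

Merging the schedules and taking the best 3: 992 (Apex-1), 991 (Apex-2), 988 (Apex-3)
The (k+1)-th unit-bid is $979.
Allocation: Apex 3.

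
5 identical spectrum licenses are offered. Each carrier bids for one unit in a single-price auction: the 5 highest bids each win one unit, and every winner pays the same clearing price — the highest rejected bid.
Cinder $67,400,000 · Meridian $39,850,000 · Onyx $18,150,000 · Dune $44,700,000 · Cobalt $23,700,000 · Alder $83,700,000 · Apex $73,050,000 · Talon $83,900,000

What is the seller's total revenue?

Bids ranked high→low: 83,900,000 (Talon), 83,700,000 (Alder), 73,050,000 (Apex), 67,400,000 (Cinder), 44,700,000 (Dune), 39,850,000 (Meridian), 23,700,000 (Cobalt), …
Top 5: Talon, Alder, Apex, Cinder, Dune.
Clearing price = highest rejected bid = $39,850,000.
Total revenue = 5 × $39,850,000 = $199,250,000.

Total revenue: $199,250,000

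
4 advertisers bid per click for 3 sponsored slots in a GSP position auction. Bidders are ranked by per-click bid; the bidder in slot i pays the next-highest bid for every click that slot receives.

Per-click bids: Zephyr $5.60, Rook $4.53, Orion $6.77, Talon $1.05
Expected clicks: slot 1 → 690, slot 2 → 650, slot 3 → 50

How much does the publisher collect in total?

Total revenue: $6861.00

Sorting advertisers: $6.77 (Orion) > $5.60 (Zephyr) > $4.53 (Rook) > $1.05 (Talon)
Slot 1: Orion pays $5.60 × 690 = $3864.00
Slot 2: Zephyr pays $4.53 × 650 = $2944.50
Slot 3: Rook pays $1.05 × 50 = $52.50
Total = $6861.00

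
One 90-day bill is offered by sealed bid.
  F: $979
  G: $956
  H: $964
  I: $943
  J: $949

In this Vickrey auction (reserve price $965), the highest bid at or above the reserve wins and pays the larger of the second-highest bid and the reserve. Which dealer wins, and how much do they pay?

Bids ranked: 979 (F) > 964 (H) > 956 (G) > 949 (J) > 943 (I)
F has the top bid at or above the reserve ($979).
Second-highest bid $964 is below the reserve $965, so the reserve binds → payment $965.

F pays $965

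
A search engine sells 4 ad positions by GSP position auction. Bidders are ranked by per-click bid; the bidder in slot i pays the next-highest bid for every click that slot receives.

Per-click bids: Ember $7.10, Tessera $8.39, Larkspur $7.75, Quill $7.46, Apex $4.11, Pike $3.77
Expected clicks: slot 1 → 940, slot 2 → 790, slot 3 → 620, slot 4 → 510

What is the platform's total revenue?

Sorting advertisers: $8.39 (Tessera) > $7.75 (Larkspur) > $7.46 (Quill) > $7.10 (Ember) > $4.11 (Apex) > …
Slot 1: Tessera pays $7.75 × 940 = $7285.00
Slot 2: Larkspur pays $7.46 × 790 = $5893.40
Slot 3: Quill pays $7.10 × 620 = $4402.00
Slot 4: Ember pays $4.11 × 510 = $2096.10
Total = $19676.50

Total revenue: $19676.50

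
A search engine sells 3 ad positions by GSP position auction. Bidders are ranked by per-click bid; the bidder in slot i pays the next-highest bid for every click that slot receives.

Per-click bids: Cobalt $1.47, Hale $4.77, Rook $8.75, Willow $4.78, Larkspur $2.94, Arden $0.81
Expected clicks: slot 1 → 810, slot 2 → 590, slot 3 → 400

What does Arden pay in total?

Arden pays $0.00

Ranked by bid: $8.75 (Rook) > $4.78 (Willow) > $4.77 (Hale) > $2.94 (Larkspur) > …
Arden ranks below slot 3 → no slot, pays nothing.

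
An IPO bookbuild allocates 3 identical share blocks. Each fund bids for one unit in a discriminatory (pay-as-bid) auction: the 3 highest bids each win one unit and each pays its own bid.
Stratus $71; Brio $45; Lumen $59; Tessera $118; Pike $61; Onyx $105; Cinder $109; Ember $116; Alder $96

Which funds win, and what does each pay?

Tessera $118, Ember $116, Cinder $109

Bids ranked high→low: 118 (Tessera), 116 (Ember), 109 (Cinder), 105 (Onyx), 96 (Alder), …
Top 3: Tessera, Ember, Cinder.
Each winner pays its own bid: Tessera $118, Ember $116, Cinder $109.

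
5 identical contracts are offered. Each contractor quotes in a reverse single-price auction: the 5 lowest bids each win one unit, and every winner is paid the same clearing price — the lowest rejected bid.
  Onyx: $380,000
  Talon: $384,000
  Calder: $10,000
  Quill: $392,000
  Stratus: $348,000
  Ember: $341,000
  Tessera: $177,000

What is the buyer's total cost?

Ordering the bids: 10,000 (Calder), 177,000 (Tessera), 341,000 (Ember), 348,000 (Stratus), 380,000 (Onyx), 384,000 (Talon), 392,000 (Quill)
The 5 lowest are Calder, Tessera, Ember, Stratus, Onyx.
Clearing price = lowest rejected bid = $384,000.
Total cost = 5 × $384,000 = $1,920,000.

Total cost: $1,920,000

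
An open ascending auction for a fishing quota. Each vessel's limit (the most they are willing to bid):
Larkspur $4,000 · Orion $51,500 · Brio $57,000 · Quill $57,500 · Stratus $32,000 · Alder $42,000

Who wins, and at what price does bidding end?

Limits ranked: 57,500 (Quill) > 57,000 (Brio) > 51,500 (Orion) > 42,000 (Alder) > 32,000 (Stratus) > 4,000 (Larkspur)
Brio is the last rival to drop out, at $57,000; Quill remains and wins at that price.

Quill wins at $57,000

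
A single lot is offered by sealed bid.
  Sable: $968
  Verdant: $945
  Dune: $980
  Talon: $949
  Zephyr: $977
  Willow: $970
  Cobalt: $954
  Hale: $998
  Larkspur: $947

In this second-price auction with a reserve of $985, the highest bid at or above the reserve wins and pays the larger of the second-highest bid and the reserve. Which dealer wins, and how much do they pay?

Second-price auction with a reserve of $985: the highest bid at or above the reserve wins and pays the larger of the second-highest bid and the reserve.
Sorting bids: 998 (Hale) > 980 (Dune) > 977 (Zephyr) > 970 (Willow) > 968 (Sable) > 954 (Cobalt) > …
Highest eligible bid: Hale at $998.
max(second-highest $980, reserve $985) = $985.

Hale pays $985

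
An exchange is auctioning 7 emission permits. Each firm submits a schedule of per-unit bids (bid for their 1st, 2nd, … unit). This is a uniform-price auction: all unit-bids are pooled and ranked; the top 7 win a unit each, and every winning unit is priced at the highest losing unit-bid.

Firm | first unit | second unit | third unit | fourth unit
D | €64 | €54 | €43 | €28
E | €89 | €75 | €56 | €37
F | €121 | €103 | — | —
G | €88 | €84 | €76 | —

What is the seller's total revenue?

Pooled unit-bids ranked (top 7): 121 (F-1), 103 (F-2), 89 (E-1), 88 (G-1), 84 (G-2), 76 (G-3), 75 (E-2)
The (k+1)-th unit-bid is €64.
Allocation: E 2, F 2, G 3. Every unit priced at €64.
Revenue = 7 × 64 = €448.

Total revenue: €448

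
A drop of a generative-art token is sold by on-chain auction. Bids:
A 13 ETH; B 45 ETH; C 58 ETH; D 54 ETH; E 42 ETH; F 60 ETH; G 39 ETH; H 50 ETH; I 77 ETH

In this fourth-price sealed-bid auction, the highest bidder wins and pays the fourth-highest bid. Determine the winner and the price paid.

I pays 54 ETH

Fourth-price sealed-bid auction: the highest bidder wins and pays the fourth-highest bid.
Sorting bids: 77 (I) > 60 (F) > 58 (C) > 54 (D) > 50 (H) > 45 (B) > …
I wins; payment is bid #4 in the ranking = 54 ETH.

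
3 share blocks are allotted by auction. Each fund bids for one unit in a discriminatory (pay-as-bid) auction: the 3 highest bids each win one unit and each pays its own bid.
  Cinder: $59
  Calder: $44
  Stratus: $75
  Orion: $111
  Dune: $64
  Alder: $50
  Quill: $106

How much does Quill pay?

Sorting: 111 (Orion), 106 (Quill), 75 (Stratus), 64 (Dune), 59 (Cinder), …
Top 3: Orion, Quill, Stratus.
Quill wins → own bid $106.

Quill pays $106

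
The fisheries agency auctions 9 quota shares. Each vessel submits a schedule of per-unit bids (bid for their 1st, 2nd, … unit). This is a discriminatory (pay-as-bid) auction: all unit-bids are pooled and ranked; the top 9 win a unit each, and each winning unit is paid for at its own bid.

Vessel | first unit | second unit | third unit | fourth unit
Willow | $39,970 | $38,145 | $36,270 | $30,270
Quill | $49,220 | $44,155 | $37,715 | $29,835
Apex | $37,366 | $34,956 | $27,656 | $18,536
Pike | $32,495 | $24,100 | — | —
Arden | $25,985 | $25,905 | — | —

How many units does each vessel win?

Apex 2, Pike 1, Quill 3, Willow 3

Merging the schedules and taking the best 9: 49,220 (Quill-1), 44,155 (Quill-2), 39,970 (Willow-1), 38,145 (Willow-2), 37,715 (Quill-3), 37,366 (Apex-1), 36,270 (Willow-3), 34,956 (Apex-2), 32,495 (Pike-1)
Next rejected bid: $30,270 (not a price — pay-as-bid).
Allocation: Apex 2, Pike 1, Quill 3, Willow 3.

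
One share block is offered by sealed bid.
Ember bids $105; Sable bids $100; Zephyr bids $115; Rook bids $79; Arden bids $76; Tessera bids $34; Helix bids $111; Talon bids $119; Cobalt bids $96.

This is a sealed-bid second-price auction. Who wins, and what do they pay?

Sealed-bid second-price auction: the highest bidder wins and pays the second-highest bid.
Bids in order: 119 (Talon) > 115 (Zephyr) > 111 (Helix) > 105 (Ember) > 100 (Sable) > 96 (Cobalt) > …
Second-price: Talon pays Zephyr's bid of $115.

Talon pays $115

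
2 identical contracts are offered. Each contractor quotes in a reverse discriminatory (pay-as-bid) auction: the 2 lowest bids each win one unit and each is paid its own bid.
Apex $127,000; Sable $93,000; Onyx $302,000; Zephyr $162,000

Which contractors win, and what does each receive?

Sable $93,000, Apex $127,000

Ordering the bids: 93,000 (Sable), 127,000 (Apex), 162,000 (Zephyr), 302,000 (Onyx)
Lowest 2: Sable, Apex.
Each winner is paid its own bid: Sable $93,000, Apex $127,000.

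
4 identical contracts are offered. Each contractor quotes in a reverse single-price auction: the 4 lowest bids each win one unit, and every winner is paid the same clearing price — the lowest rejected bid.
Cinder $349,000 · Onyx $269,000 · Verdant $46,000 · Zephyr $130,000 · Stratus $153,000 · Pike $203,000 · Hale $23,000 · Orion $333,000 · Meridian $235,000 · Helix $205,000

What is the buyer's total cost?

Ordering the bids: 23,000 (Hale), 46,000 (Verdant), 130,000 (Zephyr), 153,000 (Stratus), 203,000 (Pike), 205,000 (Helix), …
The 4 lowest are Hale, Verdant, Zephyr, Stratus.
First losing bid is Pike's $203,000, which sets the uniform price.
Total cost = 4 × $203,000 = $812,000.

Total cost: $812,000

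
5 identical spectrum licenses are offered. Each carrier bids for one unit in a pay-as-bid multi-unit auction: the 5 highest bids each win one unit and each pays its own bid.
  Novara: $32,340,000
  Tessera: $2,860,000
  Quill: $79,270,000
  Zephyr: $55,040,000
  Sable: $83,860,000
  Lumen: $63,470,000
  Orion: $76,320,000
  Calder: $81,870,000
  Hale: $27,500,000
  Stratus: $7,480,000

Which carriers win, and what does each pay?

Sorting: 83,860,000 (Sable), 81,870,000 (Calder), 79,270,000 (Quill), 76,320,000 (Orion), 63,470,000 (Lumen), 55,040,000 (Zephyr), 32,340,000 (Novara), …
The 5 highest are Sable, Calder, Quill, Orion, Lumen.
Each winner pays its own bid: Sable $83,860,000, Calder $81,870,000, Quill $79,270,000, Orion $76,320,000, Lumen $63,470,000.

Sable $83,860,000, Calder $81,870,000, Quill $79,270,000, Orion $76,320,000, Lumen $63,470,000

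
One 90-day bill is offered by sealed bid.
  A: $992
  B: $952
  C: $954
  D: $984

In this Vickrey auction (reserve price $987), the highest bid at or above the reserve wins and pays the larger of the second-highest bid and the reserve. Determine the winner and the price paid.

Vickrey auction (reserve price $987): the highest bid at or above the reserve wins and pays the larger of the second-highest bid and the reserve.
Sorting bids: 992 (A) > 984 (D) > 954 (C) > 952 (B)
Highest eligible bid: A at $992.
Second-highest bid $984 is below the reserve $987, so the reserve binds → payment $987.

A pays $987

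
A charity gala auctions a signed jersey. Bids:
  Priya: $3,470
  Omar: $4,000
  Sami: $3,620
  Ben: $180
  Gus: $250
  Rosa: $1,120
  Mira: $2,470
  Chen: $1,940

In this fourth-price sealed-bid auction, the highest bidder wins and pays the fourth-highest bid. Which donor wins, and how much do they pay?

Omar pays $2,470

Bids ranked: 4,000 (Omar) > 3,620 (Sami) > 3,470 (Priya) > 2,470 (Mira) > 1,940 (Chen) > 1,120 (Rosa) > …
Omar is highest; pays the fourth-highest bid, $2,470.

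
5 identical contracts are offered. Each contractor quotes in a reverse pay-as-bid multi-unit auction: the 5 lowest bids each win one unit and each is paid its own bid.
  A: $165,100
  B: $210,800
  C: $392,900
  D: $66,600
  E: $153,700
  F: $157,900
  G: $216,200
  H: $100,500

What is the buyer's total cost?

Total cost: $643,800

Sorting: 66,600 (D), 100,500 (H), 153,700 (E), 157,900 (F), 165,100 (A), 210,800 (B), 216,200 (G), …
The 5 lowest are D, H, E, F, A.
Total cost = 66,600 + 100,500 + 153,700 + 157,900 + 165,100 = $643,800.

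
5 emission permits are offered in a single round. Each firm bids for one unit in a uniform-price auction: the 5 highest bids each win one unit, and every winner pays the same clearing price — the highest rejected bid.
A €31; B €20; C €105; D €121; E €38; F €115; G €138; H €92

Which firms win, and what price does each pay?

Sorting: 138 (G), 121 (D), 115 (F), 105 (C), 92 (H), 38 (E), 31 (A), …
Winners (5 units): G, D, F, C, H.
Highest unsuccessful bid: €38 → clearing price.

G, D, F, C, H; each pays €38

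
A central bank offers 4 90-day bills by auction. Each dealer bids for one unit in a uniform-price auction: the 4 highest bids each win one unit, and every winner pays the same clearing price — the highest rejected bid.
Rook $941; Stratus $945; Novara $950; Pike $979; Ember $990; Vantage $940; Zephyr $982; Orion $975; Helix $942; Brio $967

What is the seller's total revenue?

Bids ranked high→low: 990 (Ember), 982 (Zephyr), 979 (Pike), 975 (Orion), 967 (Brio), 950 (Novara), …
The 4 highest are Ember, Zephyr, Pike, Orion.
First losing bid is Brio's $967, which sets the uniform price.
Total revenue = 4 × $967 = $3,868.

Total revenue: $3,868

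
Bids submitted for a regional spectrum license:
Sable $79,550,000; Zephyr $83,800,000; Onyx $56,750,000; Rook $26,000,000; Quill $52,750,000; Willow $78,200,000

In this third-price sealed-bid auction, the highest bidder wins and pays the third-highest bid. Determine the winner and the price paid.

Bids ranked: 83,800,000 (Zephyr) > 79,550,000 (Sable) > 78,200,000 (Willow) > 56,750,000 (Onyx) > 52,750,000 (Quill) > 26,000,000 (Rook)
Zephyr wins; payment is bid #3 in the ranking = $78,200,000.

Zephyr pays $78,200,000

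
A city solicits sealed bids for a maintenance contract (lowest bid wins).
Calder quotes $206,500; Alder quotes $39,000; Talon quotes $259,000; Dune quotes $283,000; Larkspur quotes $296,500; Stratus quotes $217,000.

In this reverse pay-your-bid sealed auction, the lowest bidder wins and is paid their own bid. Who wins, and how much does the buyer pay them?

Bids in order: 39,000 (Alder) < 206,500 (Calder) < 217,000 (Stratus) < 259,000 (Talon) < 283,000 (Dune) < 296,500 (Larkspur)
Alder is lowest → is paid own bid, $39,000.

Alder is paid $39,000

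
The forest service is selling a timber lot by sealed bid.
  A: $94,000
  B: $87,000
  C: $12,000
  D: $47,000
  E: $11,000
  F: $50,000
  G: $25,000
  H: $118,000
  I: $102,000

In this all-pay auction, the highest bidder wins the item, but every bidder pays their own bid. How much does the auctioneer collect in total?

Total revenue: $546,000

Sorting bids: 118,000 (H) > 102,000 (I) > 94,000 (A) > 87,000 (B) > 50,000 (F) > 47,000 (D) > …
Every bidder forfeits their bid regardless of winning.
Revenue = 94,000 + 87,000 + 12,000 + 47,000 + 11,000 + 50,000 + 25,000 + 118,000 + 102,000 = $546,000.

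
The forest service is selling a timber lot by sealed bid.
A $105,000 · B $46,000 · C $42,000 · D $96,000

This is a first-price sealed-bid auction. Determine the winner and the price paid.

A pays $105,000

Bids ranked: 105,000 (A) > 96,000 (D) > 46,000 (B) > 42,000 (C)
First-price: A pays what they bid, $105,000.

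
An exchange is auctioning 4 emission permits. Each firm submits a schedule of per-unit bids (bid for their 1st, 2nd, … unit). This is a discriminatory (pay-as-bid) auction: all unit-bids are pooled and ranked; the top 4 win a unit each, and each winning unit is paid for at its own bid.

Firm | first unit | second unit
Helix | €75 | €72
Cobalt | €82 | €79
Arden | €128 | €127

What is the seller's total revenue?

Total revenue: €416

All unit-bids, highest first — top 4: 128 (Arden-1), 127 (Arden-2), 82 (Cobalt-1), 79 (Cobalt-2)
Next rejected bid: €75 (not a price — pay-as-bid).
Each winning unit pays its own bid.
Revenue = 128 + 127 + 82 + 79 = €416.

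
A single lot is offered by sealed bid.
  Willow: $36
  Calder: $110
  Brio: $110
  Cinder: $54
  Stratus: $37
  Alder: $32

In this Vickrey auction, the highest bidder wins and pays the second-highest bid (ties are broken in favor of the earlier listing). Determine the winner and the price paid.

Calder pays $110

Bids ranked: 110 (Calder) > 110 (Brio) > 54 (Cinder) > 37 (Stratus) > 36 (Willow) > 32 (Alder)
Tie at $110 → Calder wins by tie-break.
Calder is highest; pays the second-highest bid, $110.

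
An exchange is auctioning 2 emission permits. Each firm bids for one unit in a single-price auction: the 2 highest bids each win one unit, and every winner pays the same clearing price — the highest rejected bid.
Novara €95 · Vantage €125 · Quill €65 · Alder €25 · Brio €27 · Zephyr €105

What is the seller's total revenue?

Total revenue: €190

Bids ranked high→low: 125 (Vantage), 105 (Zephyr), 95 (Novara), 65 (Quill), …
Top 2: Vantage, Zephyr.
Highest unsuccessful bid: €95 → clearing price.
Total revenue = 2 × €95 = €190.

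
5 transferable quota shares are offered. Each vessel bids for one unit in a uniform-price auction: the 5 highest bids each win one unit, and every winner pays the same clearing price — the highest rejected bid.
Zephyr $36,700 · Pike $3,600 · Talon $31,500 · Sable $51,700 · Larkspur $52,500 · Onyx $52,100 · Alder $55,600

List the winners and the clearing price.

Bids ranked high→low: 55,600 (Alder), 52,500 (Larkspur), 52,100 (Onyx), 51,700 (Sable), 36,700 (Zephyr), 31,500 (Talon), 3,600 (Pike)
Top 5: Alder, Larkspur, Onyx, Sable, Zephyr.
First losing bid is Talon's $31,500, which sets the uniform price.

Alder, Larkspur, Onyx, Sable, Zephyr; each pays $31,500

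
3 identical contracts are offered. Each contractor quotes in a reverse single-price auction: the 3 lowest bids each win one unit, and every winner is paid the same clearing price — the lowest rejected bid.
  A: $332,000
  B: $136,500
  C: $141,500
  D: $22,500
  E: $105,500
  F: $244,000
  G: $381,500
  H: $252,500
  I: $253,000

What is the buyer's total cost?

Bids ranked low→high: 22,500 (D), 105,500 (E), 136,500 (B), 141,500 (C), 244,000 (F), …
Winners (3 units): D, E, B.
Clearing price = lowest rejected bid = $141,500.
Total cost = 3 × $141,500 = $424,500.

Total cost: $424,500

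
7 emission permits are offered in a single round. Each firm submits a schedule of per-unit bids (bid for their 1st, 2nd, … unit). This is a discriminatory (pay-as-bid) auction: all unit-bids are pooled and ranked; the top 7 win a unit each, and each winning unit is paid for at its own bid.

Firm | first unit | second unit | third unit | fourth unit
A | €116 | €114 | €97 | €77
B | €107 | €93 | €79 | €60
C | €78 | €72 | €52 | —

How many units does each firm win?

Merging the schedules and taking the best 7: 116 (A-1), 114 (A-2), 107 (B-1), 97 (A-3), 93 (B-2), 79 (B-3), 78 (C-1)
Next rejected bid: €77 (not a price — pay-as-bid).
Allocation: A 3, B 3, C 1.

A 3, B 3, C 1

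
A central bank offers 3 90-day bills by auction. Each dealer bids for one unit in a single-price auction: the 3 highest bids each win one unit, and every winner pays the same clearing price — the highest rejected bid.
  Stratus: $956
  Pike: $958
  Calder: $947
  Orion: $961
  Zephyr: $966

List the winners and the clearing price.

Zephyr, Orion, Pike; each pays $956

Ordering the bids: 966 (Zephyr), 961 (Orion), 958 (Pike), 956 (Stratus), 947 (Calder)
Winners (3 units): Zephyr, Orion, Pike.
First losing bid is Stratus's $956, which sets the uniform price.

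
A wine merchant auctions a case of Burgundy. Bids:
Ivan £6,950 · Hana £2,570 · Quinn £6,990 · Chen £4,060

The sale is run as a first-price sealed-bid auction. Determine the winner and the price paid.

Quinn pays £6,990

Rule: the highest bidder wins and pays their own bid.
Bids in order: 6,990 (Quinn) > 6,950 (Ivan) > 4,060 (Chen) > 2,570 (Hana)
Quinn is highest → pays own bid, £6,990.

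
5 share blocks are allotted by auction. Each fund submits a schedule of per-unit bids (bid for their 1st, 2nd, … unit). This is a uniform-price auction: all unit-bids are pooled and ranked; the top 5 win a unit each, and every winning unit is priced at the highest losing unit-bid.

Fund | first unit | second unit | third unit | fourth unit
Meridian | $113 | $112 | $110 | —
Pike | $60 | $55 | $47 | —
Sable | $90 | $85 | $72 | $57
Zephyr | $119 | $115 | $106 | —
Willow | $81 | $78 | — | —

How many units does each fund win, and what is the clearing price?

All unit-bids, highest first — top 5: 119 (Zephyr-1), 115 (Zephyr-2), 113 (Meridian-1), 112 (Meridian-2), 110 (Meridian-3)
The (k+1)-th unit-bid is $106.
Allocation: Meridian 3, Zephyr 2.

Meridian 3, Zephyr 2; clearing price $106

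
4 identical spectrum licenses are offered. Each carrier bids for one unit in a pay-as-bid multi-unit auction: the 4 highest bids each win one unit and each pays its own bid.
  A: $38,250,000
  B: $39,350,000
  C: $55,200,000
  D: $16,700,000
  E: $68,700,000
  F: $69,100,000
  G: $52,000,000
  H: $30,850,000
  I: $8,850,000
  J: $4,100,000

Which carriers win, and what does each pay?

F $69,100,000, E $68,700,000, C $55,200,000, G $52,000,000

Sorting: 69,100,000 (F), 68,700,000 (E), 55,200,000 (C), 52,000,000 (G), 39,350,000 (B), 38,250,000 (A), …
Winners (4 units): F, E, C, G.
Each winner pays its own bid: F $69,100,000, E $68,700,000, C $55,200,000, G $52,000,000.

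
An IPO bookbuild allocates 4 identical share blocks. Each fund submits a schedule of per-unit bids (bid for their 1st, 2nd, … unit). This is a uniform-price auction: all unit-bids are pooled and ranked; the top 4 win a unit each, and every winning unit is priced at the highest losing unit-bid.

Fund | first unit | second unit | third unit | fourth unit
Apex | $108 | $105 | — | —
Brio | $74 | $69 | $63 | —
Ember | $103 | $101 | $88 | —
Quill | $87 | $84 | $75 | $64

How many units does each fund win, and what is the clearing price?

Apex 2, Ember 2; clearing price $88

Merging the schedules and taking the best 4: 108 (Apex-1), 105 (Apex-2), 103 (Ember-1), 101 (Ember-2)
First bid not allocated: $88.
Allocation: Apex 2, Ember 2.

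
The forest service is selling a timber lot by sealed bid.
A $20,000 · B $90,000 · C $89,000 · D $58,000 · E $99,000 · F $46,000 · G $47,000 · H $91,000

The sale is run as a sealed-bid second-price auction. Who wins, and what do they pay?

Rule: the highest bidder wins and pays the second-highest bid.
Bids ranked: 99,000 (E) > 91,000 (H) > 90,000 (B) > 89,000 (C) > 58,000 (D) > 47,000 (G) > …
E is highest; pays the second-highest bid, $91,000.

E pays $91,000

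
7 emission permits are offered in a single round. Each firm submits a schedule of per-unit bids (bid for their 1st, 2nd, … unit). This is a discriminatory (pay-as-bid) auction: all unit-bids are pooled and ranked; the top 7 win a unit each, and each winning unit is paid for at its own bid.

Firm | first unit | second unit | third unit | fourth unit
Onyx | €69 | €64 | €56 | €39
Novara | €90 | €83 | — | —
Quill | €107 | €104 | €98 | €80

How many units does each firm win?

Pooled unit-bids ranked (top 7): 107 (Quill-1), 104 (Quill-2), 98 (Quill-3), 90 (Novara-1), 83 (Novara-2), 80 (Quill-4), 69 (Onyx-1)
Next rejected bid: €64 (not a price — pay-as-bid).
Allocation: Novara 2, Onyx 1, Quill 4.

Novara 2, Onyx 1, Quill 4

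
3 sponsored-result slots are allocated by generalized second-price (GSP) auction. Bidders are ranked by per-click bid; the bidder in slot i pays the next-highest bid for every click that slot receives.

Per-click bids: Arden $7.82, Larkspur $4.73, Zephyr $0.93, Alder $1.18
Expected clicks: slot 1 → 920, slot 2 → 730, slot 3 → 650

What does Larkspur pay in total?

Larkspur pays $861.40

Ranked by bid: $7.82 (Arden) > $4.73 (Larkspur) > $1.18 (Alder) > $0.93 (Zephyr)
Larkspur holds slot 2 → pays next bid $1.18 × 730 clicks = $861.40.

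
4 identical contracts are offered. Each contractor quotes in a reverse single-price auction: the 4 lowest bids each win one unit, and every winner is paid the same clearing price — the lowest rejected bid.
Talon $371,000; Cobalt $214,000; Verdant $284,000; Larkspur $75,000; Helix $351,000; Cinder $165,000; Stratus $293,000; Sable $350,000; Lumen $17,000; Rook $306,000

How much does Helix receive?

Helix is paid $0

Sorting: 17,000 (Lumen), 75,000 (Larkspur), 165,000 (Cinder), 214,000 (Cobalt), 284,000 (Verdant), 293,000 (Stratus), …
Lowest 4: Lumen, Larkspur, Cinder, Cobalt.
Lowest unsuccessful bid: $284,000 → clearing price.
Helix does not win → is paid $0.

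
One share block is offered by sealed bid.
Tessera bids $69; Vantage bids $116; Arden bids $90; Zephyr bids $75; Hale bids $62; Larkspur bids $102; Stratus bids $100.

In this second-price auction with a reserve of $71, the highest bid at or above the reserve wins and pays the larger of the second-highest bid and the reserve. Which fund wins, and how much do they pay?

Vantage pays $102

Rule: the highest bid at or above the reserve wins and pays the larger of the second-highest bid and the reserve.
Bids ranked: 116 (Vantage) > 102 (Larkspur) > 100 (Stratus) > 90 (Arden) > 75 (Zephyr) > 69 (Tessera) > …
Vantage has the top bid at or above the reserve ($116).
Second-highest bid $102 exceeds the reserve $71 → payment $102.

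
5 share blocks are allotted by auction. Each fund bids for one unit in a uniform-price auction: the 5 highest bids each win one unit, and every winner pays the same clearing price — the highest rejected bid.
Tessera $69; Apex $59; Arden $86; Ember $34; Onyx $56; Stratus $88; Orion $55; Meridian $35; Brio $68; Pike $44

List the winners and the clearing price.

Stratus, Arden, Tessera, Brio, Apex; each pays $56

Ordering the bids: 88 (Stratus), 86 (Arden), 69 (Tessera), 68 (Brio), 59 (Apex), 56 (Onyx), 55 (Orion), …
Winners (5 units): Stratus, Arden, Tessera, Brio, Apex.
Highest unsuccessful bid: $56 → clearing price.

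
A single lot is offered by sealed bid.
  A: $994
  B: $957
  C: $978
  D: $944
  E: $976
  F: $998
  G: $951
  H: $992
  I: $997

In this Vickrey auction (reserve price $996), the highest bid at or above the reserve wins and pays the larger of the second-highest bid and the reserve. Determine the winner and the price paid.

Bids in order: 998 (F) > 997 (I) > 994 (A) > 992 (H) > 978 (C) > 976 (E) > …
Highest eligible bid: F at $998.
max(second-highest $997, reserve $996) = $997; the reserve does not bind.

F pays $997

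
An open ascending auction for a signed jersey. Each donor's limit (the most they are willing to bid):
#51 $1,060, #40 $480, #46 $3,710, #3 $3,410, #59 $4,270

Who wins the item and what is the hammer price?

Rule: the price rises until one bidder remains; the winner pays the price at which the last rival dropped out.
Sorting limits: 4,270 (#59) > 3,710 (#46) > 3,410 (#3) > 1,060 (#51) > 480 (#40)
#46 is the last rival to drop out, at $3,710; #59 remains and wins at that price.

#59 wins at $3,710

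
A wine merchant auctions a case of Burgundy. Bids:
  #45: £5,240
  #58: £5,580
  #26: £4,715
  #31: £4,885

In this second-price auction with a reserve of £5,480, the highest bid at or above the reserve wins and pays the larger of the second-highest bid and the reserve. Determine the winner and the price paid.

#58 pays £5,480

Sorting bids: 5,580 (#58) > 5,240 (#45) > 4,885 (#31) > 4,715 (#26)
#58 has the top bid at or above the reserve (£5,580).
max(second-highest £5,240, reserve £5,480) = £5,480.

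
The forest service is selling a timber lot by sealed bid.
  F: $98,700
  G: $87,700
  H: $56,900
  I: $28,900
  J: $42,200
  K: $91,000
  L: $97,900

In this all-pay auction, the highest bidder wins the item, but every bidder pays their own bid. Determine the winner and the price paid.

Sorting bids: 98,700 (F) > 97,900 (L) > 91,000 (K) > 87,700 (G) > 56,900 (H) > 42,200 (J) > …
F wins with the top bid; all bids are sunk regardless.

F pays $98,700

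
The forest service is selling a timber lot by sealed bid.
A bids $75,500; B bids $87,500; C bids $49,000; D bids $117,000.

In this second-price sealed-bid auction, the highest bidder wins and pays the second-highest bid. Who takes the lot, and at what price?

Sorting bids: 117,000 (D) > 87,500 (B) > 75,500 (A) > 49,000 (C)
Second-price: D pays B's bid of $87,500.

D pays $87,500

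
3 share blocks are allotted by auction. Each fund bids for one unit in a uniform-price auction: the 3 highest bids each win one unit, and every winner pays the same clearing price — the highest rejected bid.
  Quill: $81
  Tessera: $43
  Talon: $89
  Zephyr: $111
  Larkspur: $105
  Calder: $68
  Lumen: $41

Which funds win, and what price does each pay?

Zephyr, Larkspur, Talon; each pays $81

Sorting: 111 (Zephyr), 105 (Larkspur), 89 (Talon), 81 (Quill), 68 (Calder), …
Top 3: Zephyr, Larkspur, Talon.
Clearing price = highest rejected bid = $81.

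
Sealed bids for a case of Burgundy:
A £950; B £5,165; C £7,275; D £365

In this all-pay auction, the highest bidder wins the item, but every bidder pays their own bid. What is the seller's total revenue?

Total revenue: £13,755

Rule: the highest bidder wins the item, but every bidder pays their own bid.
Bids in order: 7,275 (C) > 5,165 (B) > 950 (A) > 365 (D)
Every bidder forfeits their bid regardless of winning.
Revenue = 950 + 5,165 + 7,275 + 365 = £13,755.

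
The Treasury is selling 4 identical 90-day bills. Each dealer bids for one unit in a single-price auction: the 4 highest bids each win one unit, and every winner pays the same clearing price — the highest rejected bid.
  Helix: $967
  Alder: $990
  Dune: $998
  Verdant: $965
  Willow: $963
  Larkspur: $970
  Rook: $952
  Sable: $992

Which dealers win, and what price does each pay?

Dune, Sable, Alder, Larkspur; each pays $967

Sorting: 998 (Dune), 992 (Sable), 990 (Alder), 970 (Larkspur), 967 (Helix), 965 (Verdant), …
Top 4: Dune, Sable, Alder, Larkspur.
Highest unsuccessful bid: $967 → clearing price.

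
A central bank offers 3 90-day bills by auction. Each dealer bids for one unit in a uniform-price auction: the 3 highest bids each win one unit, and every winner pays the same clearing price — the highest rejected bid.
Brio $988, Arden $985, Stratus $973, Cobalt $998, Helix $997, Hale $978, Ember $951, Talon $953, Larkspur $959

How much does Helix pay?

Bids ranked high→low: 998 (Cobalt), 997 (Helix), 988 (Brio), 985 (Arden), 978 (Hale), …
The 3 highest are Cobalt, Helix, Brio.
Clearing price = highest rejected bid = $985.
Helix wins → pays $985.

Helix pays $985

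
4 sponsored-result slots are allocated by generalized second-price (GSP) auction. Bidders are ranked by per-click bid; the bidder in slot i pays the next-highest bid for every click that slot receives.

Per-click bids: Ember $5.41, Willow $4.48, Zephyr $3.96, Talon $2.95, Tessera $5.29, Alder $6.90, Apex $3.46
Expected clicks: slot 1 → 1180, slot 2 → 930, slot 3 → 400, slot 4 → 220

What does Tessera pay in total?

Ranked by bid: $6.90 (Alder) > $5.41 (Ember) > $5.29 (Tessera) > $4.48 (Willow) > $3.96 (Zephyr) > …
Tessera holds slot 3 → pays next bid $4.48 × 400 clicks = $1792.00.

Tessera pays $1792.00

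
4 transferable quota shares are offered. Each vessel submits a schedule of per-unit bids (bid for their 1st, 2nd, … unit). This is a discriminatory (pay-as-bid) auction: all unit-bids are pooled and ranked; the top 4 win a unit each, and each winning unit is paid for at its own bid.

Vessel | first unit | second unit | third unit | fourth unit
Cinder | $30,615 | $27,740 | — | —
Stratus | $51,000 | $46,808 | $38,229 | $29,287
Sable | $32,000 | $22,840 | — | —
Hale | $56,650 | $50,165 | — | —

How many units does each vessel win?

Hale 2, Stratus 2

All unit-bids, highest first — top 4: 56,650 (Hale-1), 51,000 (Stratus-1), 50,165 (Hale-2), 46,808 (Stratus-2)
Next rejected bid: $38,229 (not a price — pay-as-bid).
Allocation: Hale 2, Stratus 2.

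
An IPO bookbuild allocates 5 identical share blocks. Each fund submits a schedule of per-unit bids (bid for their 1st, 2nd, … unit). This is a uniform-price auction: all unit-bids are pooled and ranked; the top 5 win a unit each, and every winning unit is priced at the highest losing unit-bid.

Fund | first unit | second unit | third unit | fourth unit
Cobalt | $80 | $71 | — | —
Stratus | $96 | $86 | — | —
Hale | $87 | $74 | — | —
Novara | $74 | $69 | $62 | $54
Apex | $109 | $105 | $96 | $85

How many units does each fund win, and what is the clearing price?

All unit-bids, highest first — top 5: 109 (Apex-1), 105 (Apex-2), 96 (Stratus-1), 96 (Apex-3), 87 (Hale-1)
Highest rejected unit-bid = $86.
Allocation: Apex 3, Hale 1, Stratus 1.

Apex 3, Hale 1, Stratus 1; clearing price $86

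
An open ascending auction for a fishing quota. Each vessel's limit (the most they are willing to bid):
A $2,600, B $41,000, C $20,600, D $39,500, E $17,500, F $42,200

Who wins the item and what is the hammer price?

F wins at $41,000

Limits in order: 42,200 (F) > 41,000 (B) > 39,500 (D) > 20,600 (C) > 17,500 (E) > 2,600 (A)
Once the price passes $41,000, only F is left; the hammer falls at B's limit of $41,000.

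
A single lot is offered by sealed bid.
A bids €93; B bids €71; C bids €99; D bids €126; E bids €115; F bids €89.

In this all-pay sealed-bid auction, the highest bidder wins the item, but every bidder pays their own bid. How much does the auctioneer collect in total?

Total revenue: €593

All-pay sealed-bid auction: the highest bidder wins the item, but every bidder pays their own bid.
Bids in order: 126 (D) > 115 (E) > 99 (C) > 93 (A) > 89 (F) > 71 (B)
D wins with the top bid; all bids are sunk regardless.
Every bidder forfeits their bid regardless of winning.
Revenue = 93 + 71 + 99 + 126 + 115 + 89 = €593.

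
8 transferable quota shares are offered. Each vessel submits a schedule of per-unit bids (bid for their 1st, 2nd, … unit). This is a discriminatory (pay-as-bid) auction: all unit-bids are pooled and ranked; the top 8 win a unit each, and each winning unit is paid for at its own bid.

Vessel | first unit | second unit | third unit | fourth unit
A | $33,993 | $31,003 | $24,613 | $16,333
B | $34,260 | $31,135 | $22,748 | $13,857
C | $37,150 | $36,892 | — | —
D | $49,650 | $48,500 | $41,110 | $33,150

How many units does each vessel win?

Merging the schedules and taking the best 8: 49,650 (D-1), 48,500 (D-2), 41,110 (D-3), 37,150 (C-1), 36,892 (C-2), 34,260 (B-1), 33,993 (A-1), 33,150 (D-4)
Next rejected bid: $31,135 (not a price — pay-as-bid).
Allocation: A 1, B 1, C 2, D 4.

A 1, B 1, C 2, D 4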